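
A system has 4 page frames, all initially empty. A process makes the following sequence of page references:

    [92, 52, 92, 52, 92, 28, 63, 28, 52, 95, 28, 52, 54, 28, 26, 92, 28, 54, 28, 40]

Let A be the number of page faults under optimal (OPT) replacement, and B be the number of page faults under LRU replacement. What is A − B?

-1

Under OPT: F F . . . F F . . F . . F . F . . . . F → 8 faults.
Under LRU: F F . . . F F . . F . . F . F F . . . F → 9 faults.
A − B = 8 − 9 = -1.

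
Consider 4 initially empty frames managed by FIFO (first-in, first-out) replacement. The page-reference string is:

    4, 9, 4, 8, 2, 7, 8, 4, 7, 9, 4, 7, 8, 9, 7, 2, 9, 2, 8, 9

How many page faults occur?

4 -> miss, frames {4}
9 -> miss, frames {4,9}
4 -> hit
8 -> miss, frames {4,9,8}
2 -> miss, frames {4,9,8,2}
7 -> miss, evict 4, frames {9,8,2,7}
8 -> hit
4 -> miss, evict 9, frames {8,2,7,4}
7 -> hit
9 -> miss, evict 8, frames {2,7,4,9}
4 -> hit
7 -> hit
8 -> miss, evict 2, frames {7,4,9,8}
9 -> hit
7 -> hit
2 -> miss, evict 7, frames {4,9,8,2}
9 -> hit
2 -> hit
8 -> hit
9 -> hit
Page faults: 9.

9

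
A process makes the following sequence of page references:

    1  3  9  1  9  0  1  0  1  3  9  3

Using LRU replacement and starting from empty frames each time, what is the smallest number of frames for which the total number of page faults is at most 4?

4

f=1: 12 faults
f=2: 8 faults
f=3: 6 faults
f=4: 4 faults
Smallest f with faults ≤ 4 is 4.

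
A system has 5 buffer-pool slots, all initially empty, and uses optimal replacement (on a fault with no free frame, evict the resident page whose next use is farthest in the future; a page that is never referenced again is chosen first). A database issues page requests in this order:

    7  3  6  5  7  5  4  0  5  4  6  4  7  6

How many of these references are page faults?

7: miss, frames (7)
3: miss, frames (7 3)
6: miss, frames (7 3 6)
5: miss, frames (7 3 6 5)
7: hit
5: hit
4: miss, frames (7 3 6 5 4)
0: miss, evict 3, frames (7 6 5 4 0)
5: hit
4: hit
6: hit
4: hit
7: hit
6: hit
Page faults: 6.

6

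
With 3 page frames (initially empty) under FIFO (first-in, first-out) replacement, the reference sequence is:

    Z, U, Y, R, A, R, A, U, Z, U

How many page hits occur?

3

Z -> fault, frames [Z]
U -> fault, frames [Z, U]
Y -> fault, frames [Z, U, Y]
R -> fault, evict Z, frames [U, Y, R]
A -> fault, evict U, frames [Y, R, A]
R -> hit
A -> hit
U -> fault, evict Y, frames [R, A, U]
Z -> fault, evict R, frames [A, U, Z]
U -> hit
Hits: 3.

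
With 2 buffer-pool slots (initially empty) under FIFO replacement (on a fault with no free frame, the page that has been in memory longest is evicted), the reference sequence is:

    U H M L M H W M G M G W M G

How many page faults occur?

U -> miss, frames [U]
H -> miss, frames [U, H]
M -> miss, evict U, frames [H, M]
L -> miss, evict H, frames [M, L]
M -> hit
H -> miss, evict M, frames [L, H]
W -> miss, evict L, frames [H, W]
M -> miss, evict H, frames [W, M]
G -> miss, evict W, frames [M, G]
M -> hit
G -> hit
W -> miss, evict M, frames [G, W]
M -> miss, evict G, frames [W, M]
G -> miss, evict W, frames [M, G]
Page faults: 11.

11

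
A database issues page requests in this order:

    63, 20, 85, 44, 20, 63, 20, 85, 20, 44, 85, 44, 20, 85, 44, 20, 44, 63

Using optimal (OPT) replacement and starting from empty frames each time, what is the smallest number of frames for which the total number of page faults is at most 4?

4

f=1: 18 faults
f=2: 10 faults
f=3: 6 faults
f=4: 4 faults
Smallest f with faults ≤ 4 is 4.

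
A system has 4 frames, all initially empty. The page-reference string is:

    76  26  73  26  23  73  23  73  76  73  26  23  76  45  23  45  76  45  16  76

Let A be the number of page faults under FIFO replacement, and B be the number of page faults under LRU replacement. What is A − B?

Under FIFO: F F F . F . . . . . . . . F . . F . F . → 7 faults.
Under LRU: F F F . F . . . . . . . . F . . . . F . → 6 faults.
A − B = 7 − 6 = 1.

1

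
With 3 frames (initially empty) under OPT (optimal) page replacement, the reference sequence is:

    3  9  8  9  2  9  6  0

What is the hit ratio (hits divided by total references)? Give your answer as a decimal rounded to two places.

3 → fault, frames (3)
9 → fault, frames (3 9)
8 → fault, frames (3 9 8)
9 → hit
2 → fault, evict 8, frames (3 9 2)
9 → hit
6 → fault, evict 2, frames (3 9 6)
0 → fault, evict 6, frames (3 9 0)
Hits: 2 of 8 references → 2/8 = 0.2500.

0.25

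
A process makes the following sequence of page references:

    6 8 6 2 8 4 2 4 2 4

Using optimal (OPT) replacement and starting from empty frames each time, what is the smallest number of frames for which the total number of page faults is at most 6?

f=1: 10 faults
f=2: 4 faults
f=3: 4 faults
f=4: 4 faults
Smallest f with faults ≤ 6 is 2.

2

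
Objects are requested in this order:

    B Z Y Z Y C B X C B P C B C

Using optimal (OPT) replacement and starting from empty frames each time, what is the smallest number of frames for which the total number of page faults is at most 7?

3

f=1: 14 faults
f=2: 9 faults
f=3: 6 faults
f=4: 6 faults
f=5: 6 faults
f=6: 6 faults
Smallest f with faults ≤ 7 is 3.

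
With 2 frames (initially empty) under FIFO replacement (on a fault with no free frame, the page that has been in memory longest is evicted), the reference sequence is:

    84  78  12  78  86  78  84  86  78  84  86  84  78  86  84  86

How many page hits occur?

3

84 → fault, frames {84}
78 → fault, frames {84,78}
12 → fault, evict 84, frames {78,12}
78 → hit
86 → fault, evict 78, frames {12,86}
78 → fault, evict 12, frames {86,78}
84 → fault, evict 86, frames {78,84}
86 → fault, evict 78, frames {84,86}
78 → fault, evict 84, frames {86,78}
84 → fault, evict 86, frames {78,84}
86 → fault, evict 78, frames {84,86}
84 → hit
78 → fault, evict 84, frames {86,78}
86 → hit
84 → fault, evict 86, frames {78,84}
86 → fault, evict 78, frames {84,86}
Hits: 3.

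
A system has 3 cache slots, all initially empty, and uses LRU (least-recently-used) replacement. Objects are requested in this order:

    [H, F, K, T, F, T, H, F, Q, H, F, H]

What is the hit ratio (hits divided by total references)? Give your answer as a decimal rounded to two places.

H: fault, frames {H}
F: fault, frames {H,F}
K: fault, frames {H,F,K}
T: fault, evict H, frames {F,K,T}
F: hit
T: hit
H: fault, evict K, frames {F,T,H}
F: hit
Q: fault, evict T, frames {H,F,Q}
H: hit
F: hit
H: hit
Hits: 6 of 12 references → 6/12 = 0.5000.

0.50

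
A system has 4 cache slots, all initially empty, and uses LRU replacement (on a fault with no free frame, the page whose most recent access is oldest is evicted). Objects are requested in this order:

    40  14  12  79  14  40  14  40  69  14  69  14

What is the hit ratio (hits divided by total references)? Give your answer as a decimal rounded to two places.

0.58

40 -> fault, frames {40}
14 -> fault, frames {40,14}
12 -> fault, frames {40,14,12}
79 -> fault, frames {40,14,12,79}
14 -> hit
40 -> hit
14 -> hit
40 -> hit
69 -> fault, evict 12, frames {79,14,40,69}
14 -> hit
69 -> hit
14 -> hit
Hits: 7 of 12 references → 7/12 = 0.5833.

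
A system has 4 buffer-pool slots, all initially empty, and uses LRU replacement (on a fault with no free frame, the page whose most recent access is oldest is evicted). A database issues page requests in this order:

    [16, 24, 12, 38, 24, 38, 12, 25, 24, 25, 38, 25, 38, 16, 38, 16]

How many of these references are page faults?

16 -> fault, frames {16}
24 -> fault, frames {16,24}
12 -> fault, frames {16,24,12}
38 -> fault, frames {16,24,12,38}
24 -> hit
38 -> hit
12 -> hit
25 -> fault, evict 16, frames {24,38,12,25}
24 -> hit
25 -> hit
38 -> hit
25 -> hit
38 -> hit
16 -> fault, evict 12, frames {24,25,38,16}
38 -> hit
16 -> hit
Page faults: 6.

6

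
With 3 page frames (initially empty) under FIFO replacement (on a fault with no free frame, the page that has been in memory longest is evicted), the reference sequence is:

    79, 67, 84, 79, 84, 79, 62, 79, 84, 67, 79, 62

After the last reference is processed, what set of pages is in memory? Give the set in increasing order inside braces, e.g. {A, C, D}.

{62, 67, 79}

79 → fault, frames (79)
67 → fault, frames (79 67)
84 → fault, frames (79 67 84)
79 → hit
84 → hit
79 → hit
62 → fault, evict 79, frames (67 84 62)
79 → fault, evict 67, frames (84 62 79)
84 → hit
67 → fault, evict 84, frames (62 79 67)
79 → hit
62 → hit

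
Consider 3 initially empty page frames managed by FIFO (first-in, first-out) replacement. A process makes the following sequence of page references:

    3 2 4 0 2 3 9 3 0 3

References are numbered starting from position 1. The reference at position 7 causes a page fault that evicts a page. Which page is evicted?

pos 1: 3 -> miss, frames [3]
pos 2: 2 -> miss, frames [3, 2]
pos 3: 4 -> miss, frames [3, 2, 4]
pos 4: 0 -> miss, evict 3, frames [2, 4, 0]
pos 5: 2 -> hit
pos 6: 3 -> miss, evict 2, frames [4, 0, 3]
pos 7: 9 -> miss, evict 4, frames [0, 3, 9]
At position 7, page 4 is evicted.

4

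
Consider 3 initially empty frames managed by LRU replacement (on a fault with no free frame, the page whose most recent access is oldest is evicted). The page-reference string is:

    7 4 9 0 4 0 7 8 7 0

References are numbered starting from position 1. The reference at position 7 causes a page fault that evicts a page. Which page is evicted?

9

pos 1: 7 → fault, frames [7]
pos 2: 4 → fault, frames [7, 4]
pos 3: 9 → fault, frames [7, 4, 9]
pos 4: 0 → fault, evict 7, frames [4, 9, 0]
pos 5: 4 → hit
pos 6: 0 → hit
pos 7: 7 → fault, evict 9, frames [4, 0, 7]
At position 7, page 9 is evicted.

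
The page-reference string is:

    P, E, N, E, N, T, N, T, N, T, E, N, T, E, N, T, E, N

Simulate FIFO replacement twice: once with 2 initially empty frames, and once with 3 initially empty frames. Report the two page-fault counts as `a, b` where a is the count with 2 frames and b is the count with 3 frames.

12, 4

2 frames: F F F . . F . . . . F F F F F F F F → 12 faults.
3 frames: F F F . . F . . . . . . . . . . . . → 4 faults.
4 < 12: adding a frame reduced faults, as is typical.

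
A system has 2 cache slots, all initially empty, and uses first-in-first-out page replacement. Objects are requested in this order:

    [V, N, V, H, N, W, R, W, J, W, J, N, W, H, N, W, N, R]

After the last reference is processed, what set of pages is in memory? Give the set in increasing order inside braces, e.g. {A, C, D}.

V → fault, frames (V)
N → fault, frames (V N)
V → hit
H → fault, evict V, frames (N H)
N → hit
W → fault, evict N, frames (H W)
R → fault, evict H, frames (W R)
W → hit
J → fault, evict W, frames (R J)
W → fault, evict R, frames (J W)
J → hit
N → fault, evict J, frames (W N)
W → hit
H → fault, evict W, frames (N H)
N → hit
W → fault, evict N, frames (H W)
N → fault, evict H, frames (W N)
R → fault, evict W, frames (N R)

{N, R}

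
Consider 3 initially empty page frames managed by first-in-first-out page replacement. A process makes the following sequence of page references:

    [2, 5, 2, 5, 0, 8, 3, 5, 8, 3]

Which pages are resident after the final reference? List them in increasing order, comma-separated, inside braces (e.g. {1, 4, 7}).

2 -> fault, frames (2)
5 -> fault, frames (2 5)
2 -> hit
5 -> hit
0 -> fault, frames (2 5 0)
8 -> fault, evict 2, frames (5 0 8)
3 -> fault, evict 5, frames (0 8 3)
5 -> fault, evict 0, frames (8 3 5)
8 -> hit
3 -> hit

{3, 5, 8}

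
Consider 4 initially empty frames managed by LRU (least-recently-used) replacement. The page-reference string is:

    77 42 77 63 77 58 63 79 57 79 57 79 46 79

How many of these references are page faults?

7

77 → miss, frames (77)
42 → miss, frames (77 42)
77 → hit
63 → miss, frames (42 77 63)
77 → hit
58 → miss, frames (42 63 77 58)
63 → hit
79 → miss, evict 42, frames (77 58 63 79)
57 → miss, evict 77, frames (58 63 79 57)
79 → hit
57 → hit
79 → hit
46 → miss, evict 58, frames (63 57 79 46)
79 → hit
Page faults: 7.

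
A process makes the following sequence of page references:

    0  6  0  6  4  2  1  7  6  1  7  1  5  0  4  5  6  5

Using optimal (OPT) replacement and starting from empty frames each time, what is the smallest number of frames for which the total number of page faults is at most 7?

5

f=1: 18 faults
f=2: 11 faults
f=3: 9 faults
f=4: 8 faults
f=5: 7 faults
f=6: 7 faults
f=7: 7 faults
Smallest f with faults ≤ 7 is 5.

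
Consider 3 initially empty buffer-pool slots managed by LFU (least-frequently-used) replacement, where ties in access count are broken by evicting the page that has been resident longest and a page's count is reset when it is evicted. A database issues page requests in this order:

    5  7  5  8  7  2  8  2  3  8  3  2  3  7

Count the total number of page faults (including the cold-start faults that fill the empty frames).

5: fault, frames [5]
7: fault, frames [5, 7]
5: hit
8: fault, frames [5, 7, 8]
7: hit
2: fault, evict 8, frames [5, 7, 2]
8: fault, evict 2, frames [5, 7, 8]
2: fault, evict 8, frames [5, 7, 2]
3: fault, evict 2, frames [5, 7, 3]
8: fault, evict 3, frames [5, 7, 8]
3: fault, evict 8, frames [5, 7, 3]
2: fault, evict 3, frames [5, 7, 2]
3: fault, evict 2, frames [5, 7, 3]
7: hit
Page faults: 11.

11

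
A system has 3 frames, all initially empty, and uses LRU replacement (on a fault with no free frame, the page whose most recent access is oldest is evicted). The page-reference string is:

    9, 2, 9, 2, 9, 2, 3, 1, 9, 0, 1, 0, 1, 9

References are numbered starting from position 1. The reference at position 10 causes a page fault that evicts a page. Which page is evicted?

pos 1: 9: fault, frames [9]
pos 2: 2: fault, frames [9, 2]
pos 3: 9: hit
pos 4: 2: hit
pos 5: 9: hit
pos 6: 2: hit
pos 7: 3: fault, frames [9, 2, 3]
pos 8: 1: fault, evict 9, frames [2, 3, 1]
pos 9: 9: fault, evict 2, frames [3, 1, 9]
pos 10: 0: fault, evict 3, frames [1, 9, 0]
At position 10, page 3 is evicted.

3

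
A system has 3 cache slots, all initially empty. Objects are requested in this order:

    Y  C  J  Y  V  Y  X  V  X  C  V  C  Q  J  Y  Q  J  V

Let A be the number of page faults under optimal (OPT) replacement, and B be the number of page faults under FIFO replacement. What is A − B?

-3

Under OPT: F F F . F . F . . . . . F F F . . F → 9 faults.
Under FIFO: F F F . F F F . . F F . F F F . . F → 12 faults.
A − B = 9 − 12 = -3.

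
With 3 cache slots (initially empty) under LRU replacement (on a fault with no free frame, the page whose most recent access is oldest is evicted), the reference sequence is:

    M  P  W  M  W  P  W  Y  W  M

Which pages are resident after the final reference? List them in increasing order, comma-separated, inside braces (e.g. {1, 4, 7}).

{M, W, Y}

M: fault, frames [M]
P: fault, frames [M, P]
W: fault, frames [M, P, W]
M: hit
W: hit
P: hit
W: hit
Y: fault, evict M, frames [P, W, Y]
W: hit
M: fault, evict P, frames [Y, W, M]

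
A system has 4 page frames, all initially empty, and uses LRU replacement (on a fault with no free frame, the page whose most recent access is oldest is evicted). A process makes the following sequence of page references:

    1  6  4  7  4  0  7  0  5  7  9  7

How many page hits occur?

5

1: fault, frames [1]
6: fault, frames [1, 6]
4: fault, frames [1, 6, 4]
7: fault, frames [1, 6, 4, 7]
4: hit
0: fault, evict 1, frames [6, 7, 4, 0]
7: hit
0: hit
5: fault, evict 6, frames [4, 7, 0, 5]
7: hit
9: fault, evict 4, frames [0, 5, 7, 9]
7: hit
Hits: 5.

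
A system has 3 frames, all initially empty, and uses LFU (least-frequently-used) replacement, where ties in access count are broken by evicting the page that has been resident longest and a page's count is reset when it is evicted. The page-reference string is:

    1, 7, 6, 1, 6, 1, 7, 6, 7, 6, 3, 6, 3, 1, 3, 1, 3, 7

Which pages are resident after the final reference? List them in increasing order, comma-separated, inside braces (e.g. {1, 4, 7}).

1 → fault, frames [1]
7 → fault, frames [1, 7]
6 → fault, frames [1, 7, 6]
1 → hit
6 → hit
1 → hit
7 → hit
6 → hit
7 → hit
6 → hit
3 → fault, evict 1, frames [7, 6, 3]
6 → hit
3 → hit
1 → fault, evict 3, frames [7, 6, 1]
3 → fault, evict 1, frames [7, 6, 3]
1 → fault, evict 3, frames [7, 6, 1]
3 → fault, evict 1, frames [7, 6, 3]
7 → hit

{3, 6, 7}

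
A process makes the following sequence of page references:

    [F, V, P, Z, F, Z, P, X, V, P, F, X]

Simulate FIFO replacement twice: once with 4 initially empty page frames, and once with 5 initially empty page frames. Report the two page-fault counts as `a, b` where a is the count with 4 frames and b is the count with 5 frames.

4 frames: F F F F . . . F . . F . → 6 faults.
5 frames: F F F F . . . F . . . . → 5 faults.
5 < 6: adding a frame reduced faults, as is typical.

6, 5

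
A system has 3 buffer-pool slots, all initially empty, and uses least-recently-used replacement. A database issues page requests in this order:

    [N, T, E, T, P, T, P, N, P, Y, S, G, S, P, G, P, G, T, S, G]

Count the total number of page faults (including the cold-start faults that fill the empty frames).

N: fault, frames [N]
T: fault, frames [N, T]
E: fault, frames [N, T, E]
T: hit
P: fault, evict N, frames [E, T, P]
T: hit
P: hit
N: fault, evict E, frames [T, P, N]
P: hit
Y: fault, evict T, frames [N, P, Y]
S: fault, evict N, frames [P, Y, S]
G: fault, evict P, frames [Y, S, G]
S: hit
P: fault, evict Y, frames [G, S, P]
G: hit
P: hit
G: hit
T: fault, evict S, frames [P, G, T]
S: fault, evict P, frames [G, T, S]
G: hit
Page faults: 11.

11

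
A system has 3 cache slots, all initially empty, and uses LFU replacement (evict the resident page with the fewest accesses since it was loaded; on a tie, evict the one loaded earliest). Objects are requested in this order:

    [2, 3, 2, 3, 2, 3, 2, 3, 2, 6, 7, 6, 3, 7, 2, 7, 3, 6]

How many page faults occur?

7

2 → fault, frames {2}
3 → fault, frames {2,3}
2 → hit
3 → hit
2 → hit
3 → hit
2 → hit
3 → hit
2 → hit
6 → fault, frames {2,3,6}
7 → fault, evict 6, frames {2,3,7}
6 → fault, evict 7, frames {2,3,6}
3 → hit
7 → fault, evict 6, frames {2,3,7}
2 → hit
7 → hit
3 → hit
6 → fault, evict 7, frames {2,3,6}
Page faults: 7.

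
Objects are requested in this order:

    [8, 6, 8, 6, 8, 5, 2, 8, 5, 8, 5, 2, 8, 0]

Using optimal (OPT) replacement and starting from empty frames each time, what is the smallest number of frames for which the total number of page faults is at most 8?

f=1: 14 faults
f=2: 7 faults
f=3: 5 faults
f=4: 5 faults
f=5: 5 faults
Smallest f with faults ≤ 8 is 2.

2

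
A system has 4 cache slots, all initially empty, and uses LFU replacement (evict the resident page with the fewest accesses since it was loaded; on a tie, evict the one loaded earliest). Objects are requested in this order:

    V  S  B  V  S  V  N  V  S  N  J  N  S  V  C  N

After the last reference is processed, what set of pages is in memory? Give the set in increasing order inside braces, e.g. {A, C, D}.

V: fault, frames (V)
S: fault, frames (V S)
B: fault, frames (V S B)
V: hit
S: hit
V: hit
N: fault, frames (V S B N)
V: hit
S: hit
N: hit
J: fault, evict B, frames (V S N J)
N: hit
S: hit
V: hit
C: fault, evict J, frames (V S N C)
N: hit

{C, N, S, V}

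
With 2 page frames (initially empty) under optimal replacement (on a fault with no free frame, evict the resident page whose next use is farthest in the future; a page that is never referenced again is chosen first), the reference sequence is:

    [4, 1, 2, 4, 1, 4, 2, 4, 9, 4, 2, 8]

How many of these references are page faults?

8

4 → fault, frames (4)
1 → fault, frames (4 1)
2 → fault, evict 1, frames (4 2)
4 → hit
1 → fault, evict 2, frames (4 1)
4 → hit
2 → fault, evict 1, frames (4 2)
4 → hit
9 → fault, evict 2, frames (4 9)
4 → hit
2 → fault, evict 9, frames (4 2)
8 → fault, evict 2, frames (4 8)
Page faults: 8.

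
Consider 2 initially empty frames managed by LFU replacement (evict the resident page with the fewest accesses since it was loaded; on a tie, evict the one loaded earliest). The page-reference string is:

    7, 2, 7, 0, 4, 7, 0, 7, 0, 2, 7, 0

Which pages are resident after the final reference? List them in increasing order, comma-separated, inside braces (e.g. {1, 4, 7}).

{0, 7}

7 → miss, frames {7}
2 → miss, frames {7,2}
7 → hit
0 → miss, evict 2, frames {7,0}
4 → miss, evict 0, frames {7,4}
7 → hit
0 → miss, evict 4, frames {7,0}
7 → hit
0 → hit
2 → miss, evict 0, frames {7,2}
7 → hit
0 → miss, evict 2, frames {7,0}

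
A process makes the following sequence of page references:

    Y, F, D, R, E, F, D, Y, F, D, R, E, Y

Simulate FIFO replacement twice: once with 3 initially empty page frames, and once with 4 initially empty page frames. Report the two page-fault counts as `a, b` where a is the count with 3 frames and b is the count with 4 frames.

3 frames: F F F F F F F F . . F F . → 10 faults.
4 frames: F F F F F . . F F F F F F → 11 faults.
11 > 10: adding a frame increased faults — Belady's anomaly.

10, 11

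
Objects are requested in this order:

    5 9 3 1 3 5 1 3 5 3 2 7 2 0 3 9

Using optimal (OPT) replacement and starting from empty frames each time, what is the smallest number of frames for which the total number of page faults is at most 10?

3

f=1: 16 faults
f=2: 11 faults
f=3: 8 faults
f=4: 7 faults
f=5: 7 faults
f=6: 7 faults
f=7: 7 faults
Smallest f with faults ≤ 10 is 3.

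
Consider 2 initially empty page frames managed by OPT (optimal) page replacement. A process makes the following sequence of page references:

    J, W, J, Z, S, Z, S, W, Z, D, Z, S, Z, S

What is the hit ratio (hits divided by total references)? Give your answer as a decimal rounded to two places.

0.50

J -> miss, frames (J)
W -> miss, frames (J W)
J -> hit
Z -> miss, evict J, frames (W Z)
S -> miss, evict W, frames (Z S)
Z -> hit
S -> hit
W -> miss, evict S, frames (Z W)
Z -> hit
D -> miss, evict W, frames (Z D)
Z -> hit
S -> miss, evict D, frames (Z S)
Z -> hit
S -> hit
Hits: 7 of 14 references → 7/14 = 0.5000.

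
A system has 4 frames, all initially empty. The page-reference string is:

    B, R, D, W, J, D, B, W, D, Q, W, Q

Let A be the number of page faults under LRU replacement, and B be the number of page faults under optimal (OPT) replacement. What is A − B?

Under LRU: F F F F F . F . . F . . → 7 faults.
Under OPT: F F F F F . . . . F . . → 6 faults.
A − B = 7 − 6 = 1.

1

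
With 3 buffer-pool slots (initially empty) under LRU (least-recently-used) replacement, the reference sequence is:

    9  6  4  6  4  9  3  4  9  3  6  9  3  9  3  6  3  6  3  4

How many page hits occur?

14

9 -> miss, frames {9}
6 -> miss, frames {9,6}
4 -> miss, frames {9,6,4}
6 -> hit
4 -> hit
9 -> hit
3 -> miss, evict 6, frames {4,9,3}
4 -> hit
9 -> hit
3 -> hit
6 -> miss, evict 4, frames {9,3,6}
9 -> hit
3 -> hit
9 -> hit
3 -> hit
6 -> hit
3 -> hit
6 -> hit
3 -> hit
4 -> miss, evict 9, frames {6,3,4}
Hits: 14.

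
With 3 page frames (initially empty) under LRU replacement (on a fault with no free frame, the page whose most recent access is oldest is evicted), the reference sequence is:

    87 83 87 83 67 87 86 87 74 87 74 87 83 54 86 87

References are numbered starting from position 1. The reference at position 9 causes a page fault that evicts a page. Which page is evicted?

pos 1: 87 -> fault, frames (87)
pos 2: 83 -> fault, frames (87 83)
pos 3: 87 -> hit
pos 4: 83 -> hit
pos 5: 67 -> fault, frames (87 83 67)
pos 6: 87 -> hit
pos 7: 86 -> fault, evict 83, frames (67 87 86)
pos 8: 87 -> hit
pos 9: 74 -> fault, evict 67, frames (86 87 74)
At position 9, page 67 is evicted.

67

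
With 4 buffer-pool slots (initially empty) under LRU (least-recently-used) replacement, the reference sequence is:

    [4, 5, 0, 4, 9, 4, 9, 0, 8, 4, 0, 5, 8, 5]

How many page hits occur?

8

4 -> miss, frames [4]
5 -> miss, frames [4, 5]
0 -> miss, frames [4, 5, 0]
4 -> hit
9 -> miss, frames [5, 0, 4, 9]
4 -> hit
9 -> hit
0 -> hit
8 -> miss, evict 5, frames [4, 9, 0, 8]
4 -> hit
0 -> hit
5 -> miss, evict 9, frames [8, 4, 0, 5]
8 -> hit
5 -> hit
Hits: 8.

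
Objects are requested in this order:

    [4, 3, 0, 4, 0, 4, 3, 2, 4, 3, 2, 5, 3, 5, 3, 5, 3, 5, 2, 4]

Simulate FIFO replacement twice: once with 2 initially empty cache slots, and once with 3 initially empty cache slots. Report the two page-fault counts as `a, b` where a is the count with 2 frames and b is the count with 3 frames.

13, 9

2 frames: F F F F . . F F F F F F F . . . . . F F → 13 faults.
3 frames: F F F . . . . F F F . F . . . . . . F F → 9 faults.
9 < 13: adding a frame reduced faults, as is typical.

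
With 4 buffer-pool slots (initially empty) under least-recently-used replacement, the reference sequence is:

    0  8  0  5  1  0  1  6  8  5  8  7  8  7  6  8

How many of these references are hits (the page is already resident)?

0 → miss, frames (0)
8 → miss, frames (0 8)
0 → hit
5 → miss, frames (8 0 5)
1 → miss, frames (8 0 5 1)
0 → hit
1 → hit
6 → miss, evict 8, frames (5 0 1 6)
8 → miss, evict 5, frames (0 1 6 8)
5 → miss, evict 0, frames (1 6 8 5)
8 → hit
7 → miss, evict 1, frames (6 5 8 7)
8 → hit
7 → hit
6 → hit
8 → hit
Hits: 8.

8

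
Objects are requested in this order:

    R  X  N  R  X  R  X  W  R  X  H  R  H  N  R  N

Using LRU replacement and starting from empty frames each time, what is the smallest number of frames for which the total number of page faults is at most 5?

5

f=1: 16 faults
f=2: 12 faults
f=3: 6 faults
f=4: 6 faults
f=5: 5 faults
Smallest f with faults ≤ 5 is 5.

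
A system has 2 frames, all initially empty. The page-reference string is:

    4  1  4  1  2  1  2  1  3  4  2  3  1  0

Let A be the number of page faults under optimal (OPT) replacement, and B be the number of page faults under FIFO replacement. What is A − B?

Under OPT: F F . . F . . . F F . F F F → 8 faults.
Under FIFO: F F . . F . . . F F F F F F → 9 faults.
A − B = 8 − 9 = -1.

-1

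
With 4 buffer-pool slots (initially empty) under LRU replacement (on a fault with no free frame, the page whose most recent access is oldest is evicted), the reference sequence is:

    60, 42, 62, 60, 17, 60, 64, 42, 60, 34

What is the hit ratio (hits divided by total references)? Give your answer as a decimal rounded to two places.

60 → miss, frames (60)
42 → miss, frames (60 42)
62 → miss, frames (60 42 62)
60 → hit
17 → miss, frames (42 62 60 17)
60 → hit
64 → miss, evict 42, frames (62 17 60 64)
42 → miss, evict 62, frames (17 60 64 42)
60 → hit
34 → miss, evict 17, frames (64 42 60 34)
Hits: 3 of 10 references → 3/10 = 0.3000.

0.30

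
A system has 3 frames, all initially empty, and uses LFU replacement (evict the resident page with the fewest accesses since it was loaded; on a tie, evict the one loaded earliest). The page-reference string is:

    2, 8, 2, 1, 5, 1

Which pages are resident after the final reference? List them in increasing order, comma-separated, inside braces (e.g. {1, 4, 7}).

2 → fault, frames (2)
8 → fault, frames (2 8)
2 → hit
1 → fault, frames (2 8 1)
5 → fault, evict 8, frames (2 1 5)
1 → hit

{1, 2, 5}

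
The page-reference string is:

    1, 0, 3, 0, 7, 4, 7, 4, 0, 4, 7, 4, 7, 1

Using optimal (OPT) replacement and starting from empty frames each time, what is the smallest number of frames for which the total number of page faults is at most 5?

f=1: 14 faults
f=2: 8 faults
f=3: 6 faults
f=4: 5 faults
f=5: 5 faults
Smallest f with faults ≤ 5 is 4.

4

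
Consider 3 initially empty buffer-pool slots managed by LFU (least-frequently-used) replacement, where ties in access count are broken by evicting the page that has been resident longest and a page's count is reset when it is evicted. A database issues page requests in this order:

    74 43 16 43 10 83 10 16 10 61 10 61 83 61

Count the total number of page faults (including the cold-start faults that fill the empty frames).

74 -> miss, frames [74]
43 -> miss, frames [74, 43]
16 -> miss, frames [74, 43, 16]
43 -> hit
10 -> miss, evict 74, frames [43, 16, 10]
83 -> miss, evict 16, frames [43, 10, 83]
10 -> hit
16 -> miss, evict 83, frames [43, 10, 16]
10 -> hit
61 -> miss, evict 16, frames [43, 10, 61]
10 -> hit
61 -> hit
83 -> miss, evict 43, frames [10, 61, 83]
61 -> hit
Page faults: 8.

8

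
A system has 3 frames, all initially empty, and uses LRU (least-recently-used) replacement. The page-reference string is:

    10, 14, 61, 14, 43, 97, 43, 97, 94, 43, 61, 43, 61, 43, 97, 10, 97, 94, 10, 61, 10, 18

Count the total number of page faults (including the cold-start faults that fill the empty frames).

12

10 -> miss, frames [10]
14 -> miss, frames [10, 14]
61 -> miss, frames [10, 14, 61]
14 -> hit
43 -> miss, evict 10, frames [61, 14, 43]
97 -> miss, evict 61, frames [14, 43, 97]
43 -> hit
97 -> hit
94 -> miss, evict 14, frames [43, 97, 94]
43 -> hit
61 -> miss, evict 97, frames [94, 43, 61]
43 -> hit
61 -> hit
43 -> hit
97 -> miss, evict 94, frames [61, 43, 97]
10 -> miss, evict 61, frames [43, 97, 10]
97 -> hit
94 -> miss, evict 43, frames [10, 97, 94]
10 -> hit
61 -> miss, evict 97, frames [94, 10, 61]
10 -> hit
18 -> miss, evict 94, frames [61, 10, 18]
Page faults: 12.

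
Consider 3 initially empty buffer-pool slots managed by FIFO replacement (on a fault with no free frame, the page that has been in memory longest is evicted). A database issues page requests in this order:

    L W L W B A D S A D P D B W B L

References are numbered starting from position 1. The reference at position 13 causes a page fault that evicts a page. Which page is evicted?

pos 1: L: miss, frames {L}
pos 2: W: miss, frames {L,W}
pos 3: L: hit
pos 4: W: hit
pos 5: B: miss, frames {L,W,B}
pos 6: A: miss, evict L, frames {W,B,A}
pos 7: D: miss, evict W, frames {B,A,D}
pos 8: S: miss, evict B, frames {A,D,S}
pos 9: A: hit
pos 10: D: hit
pos 11: P: miss, evict A, frames {D,S,P}
pos 12: D: hit
pos 13: B: miss, evict D, frames {S,P,B}
At position 13, page D is evicted.

D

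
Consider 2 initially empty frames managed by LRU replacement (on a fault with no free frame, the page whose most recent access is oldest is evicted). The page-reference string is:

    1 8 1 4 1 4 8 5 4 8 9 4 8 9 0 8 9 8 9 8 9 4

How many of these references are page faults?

15

1 -> fault, frames (1)
8 -> fault, frames (1 8)
1 -> hit
4 -> fault, evict 8, frames (1 4)
1 -> hit
4 -> hit
8 -> fault, evict 1, frames (4 8)
5 -> fault, evict 4, frames (8 5)
4 -> fault, evict 8, frames (5 4)
8 -> fault, evict 5, frames (4 8)
9 -> fault, evict 4, frames (8 9)
4 -> fault, evict 8, frames (9 4)
8 -> fault, evict 9, frames (4 8)
9 -> fault, evict 4, frames (8 9)
0 -> fault, evict 8, frames (9 0)
8 -> fault, evict 9, frames (0 8)
9 -> fault, evict 0, frames (8 9)
8 -> hit
9 -> hit
8 -> hit
9 -> hit
4 -> fault, evict 8, frames (9 4)
Page faults: 15.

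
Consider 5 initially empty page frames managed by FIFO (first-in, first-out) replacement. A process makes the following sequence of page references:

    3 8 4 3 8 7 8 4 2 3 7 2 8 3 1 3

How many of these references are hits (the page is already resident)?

3 → miss, frames [3]
8 → miss, frames [3, 8]
4 → miss, frames [3, 8, 4]
3 → hit
8 → hit
7 → miss, frames [3, 8, 4, 7]
8 → hit
4 → hit
2 → miss, frames [3, 8, 4, 7, 2]
3 → hit
7 → hit
2 → hit
8 → hit
3 → hit
1 → miss, evict 3, frames [8, 4, 7, 2, 1]
3 → miss, evict 8, frames [4, 7, 2, 1, 3]
Hits: 9.

9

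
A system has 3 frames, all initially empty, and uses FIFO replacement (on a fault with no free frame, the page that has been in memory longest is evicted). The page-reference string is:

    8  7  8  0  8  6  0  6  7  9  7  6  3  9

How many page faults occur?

8 -> fault, frames [8]
7 -> fault, frames [8, 7]
8 -> hit
0 -> fault, frames [8, 7, 0]
8 -> hit
6 -> fault, evict 8, frames [7, 0, 6]
0 -> hit
6 -> hit
7 -> hit
9 -> fault, evict 7, frames [0, 6, 9]
7 -> fault, evict 0, frames [6, 9, 7]
6 -> hit
3 -> fault, evict 6, frames [9, 7, 3]
9 -> hit
Page faults: 7.

7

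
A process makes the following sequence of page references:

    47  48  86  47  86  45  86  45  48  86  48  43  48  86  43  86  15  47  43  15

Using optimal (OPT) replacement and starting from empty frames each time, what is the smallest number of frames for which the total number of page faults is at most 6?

f=1: 20 faults
f=2: 10 faults
f=3: 7 faults
f=4: 6 faults
f=5: 6 faults
f=6: 6 faults
Smallest f with faults ≤ 6 is 4.

4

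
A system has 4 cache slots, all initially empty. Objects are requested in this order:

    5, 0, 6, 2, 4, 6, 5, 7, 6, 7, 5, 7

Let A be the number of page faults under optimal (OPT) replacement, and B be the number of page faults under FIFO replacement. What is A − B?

-2

Under OPT: F F F F F . . F . . . . → 6 faults.
Under FIFO: F F F F F . F F F . . . → 8 faults.
A − B = 6 − 8 = -2.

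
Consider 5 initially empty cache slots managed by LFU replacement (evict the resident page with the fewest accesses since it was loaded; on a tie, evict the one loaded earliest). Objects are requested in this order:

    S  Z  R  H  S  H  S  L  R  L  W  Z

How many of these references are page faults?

S → miss, frames (S)
Z → miss, frames (S Z)
R → miss, frames (S Z R)
H → miss, frames (S Z R H)
S → hit
H → hit
S → hit
L → miss, frames (S Z R H L)
R → hit
L → hit
W → miss, evict Z, frames (S R H L W)
Z → miss, evict W, frames (S R H L Z)
Page faults: 7.

7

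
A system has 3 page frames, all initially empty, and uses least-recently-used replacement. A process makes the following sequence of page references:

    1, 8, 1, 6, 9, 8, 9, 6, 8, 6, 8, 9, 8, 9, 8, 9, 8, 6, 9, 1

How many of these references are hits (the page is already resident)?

14

1 → fault, frames [1]
8 → fault, frames [1, 8]
1 → hit
6 → fault, frames [8, 1, 6]
9 → fault, evict 8, frames [1, 6, 9]
8 → fault, evict 1, frames [6, 9, 8]
9 → hit
6 → hit
8 → hit
6 → hit
8 → hit
9 → hit
8 → hit
9 → hit
8 → hit
9 → hit
8 → hit
6 → hit
9 → hit
1 → fault, evict 8, frames [6, 9, 1]
Hits: 14.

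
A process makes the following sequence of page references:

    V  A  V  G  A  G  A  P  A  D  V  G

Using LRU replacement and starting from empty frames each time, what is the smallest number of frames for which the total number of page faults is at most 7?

3

f=1: 12 faults
f=2: 8 faults
f=3: 7 faults
f=4: 7 faults
f=5: 5 faults
Smallest f with faults ≤ 7 is 3.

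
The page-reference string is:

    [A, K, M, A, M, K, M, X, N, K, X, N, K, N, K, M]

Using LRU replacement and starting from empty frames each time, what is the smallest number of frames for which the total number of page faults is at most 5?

4

f=1: 16 faults
f=2: 12 faults
f=3: 7 faults
f=4: 5 faults
f=5: 5 faults
Smallest f with faults ≤ 5 is 4.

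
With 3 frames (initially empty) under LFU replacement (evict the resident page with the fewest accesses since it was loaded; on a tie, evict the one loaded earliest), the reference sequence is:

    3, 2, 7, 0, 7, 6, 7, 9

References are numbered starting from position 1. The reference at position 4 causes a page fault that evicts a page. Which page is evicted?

pos 1: 3: fault, frames [3]
pos 2: 2: fault, frames [3, 2]
pos 3: 7: fault, frames [3, 2, 7]
pos 4: 0: fault, evict 3, frames [2, 7, 0]
At position 4, page 3 is evicted.

3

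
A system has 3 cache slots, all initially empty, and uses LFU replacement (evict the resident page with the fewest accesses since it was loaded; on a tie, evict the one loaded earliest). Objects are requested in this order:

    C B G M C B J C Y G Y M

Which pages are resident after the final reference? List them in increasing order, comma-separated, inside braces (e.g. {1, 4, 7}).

C: fault, frames (C)
B: fault, frames (C B)
G: fault, frames (C B G)
M: fault, evict C, frames (B G M)
C: fault, evict B, frames (G M C)
B: fault, evict G, frames (M C B)
J: fault, evict M, frames (C B J)
C: hit
Y: fault, evict B, frames (C J Y)
G: fault, evict J, frames (C Y G)
Y: hit
M: fault, evict G, frames (C Y M)

{C, M, Y}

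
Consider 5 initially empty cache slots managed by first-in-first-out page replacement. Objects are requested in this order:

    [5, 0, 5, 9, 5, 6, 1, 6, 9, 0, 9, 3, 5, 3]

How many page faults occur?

5 → fault, frames (5)
0 → fault, frames (5 0)
5 → hit
9 → fault, frames (5 0 9)
5 → hit
6 → fault, frames (5 0 9 6)
1 → fault, frames (5 0 9 6 1)
6 → hit
9 → hit
0 → hit
9 → hit
3 → fault, evict 5, frames (0 9 6 1 3)
5 → fault, evict 0, frames (9 6 1 3 5)
3 → hit
Page faults: 7.

7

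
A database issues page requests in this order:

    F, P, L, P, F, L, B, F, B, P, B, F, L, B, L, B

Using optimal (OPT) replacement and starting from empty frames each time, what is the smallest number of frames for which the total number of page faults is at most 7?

3

f=1: 16 faults
f=2: 8 faults
f=3: 5 faults
f=4: 4 faults
Smallest f with faults ≤ 7 is 3.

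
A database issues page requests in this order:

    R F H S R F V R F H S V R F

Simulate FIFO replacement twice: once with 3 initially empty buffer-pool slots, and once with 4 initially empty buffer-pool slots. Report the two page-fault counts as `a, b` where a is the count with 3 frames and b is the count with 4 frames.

3 frames: F F F F F F F . . F F . F F → 11 faults.
4 frames: F F F F . . F F F F F F F F → 12 faults.
12 > 11: adding a frame increased faults — Belady's anomaly.

11, 12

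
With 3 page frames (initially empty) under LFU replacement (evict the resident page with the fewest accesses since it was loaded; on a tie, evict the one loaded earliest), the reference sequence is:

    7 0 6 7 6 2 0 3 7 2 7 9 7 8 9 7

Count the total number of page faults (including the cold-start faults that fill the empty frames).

7 -> fault, frames (7)
0 -> fault, frames (7 0)
6 -> fault, frames (7 0 6)
7 -> hit
6 -> hit
2 -> fault, evict 0, frames (7 6 2)
0 -> fault, evict 2, frames (7 6 0)
3 -> fault, evict 0, frames (7 6 3)
7 -> hit
2 -> fault, evict 3, frames (7 6 2)
7 -> hit
9 -> fault, evict 2, frames (7 6 9)
7 -> hit
8 -> fault, evict 9, frames (7 6 8)
9 -> fault, evict 8, frames (7 6 9)
7 -> hit
Page faults: 10.

10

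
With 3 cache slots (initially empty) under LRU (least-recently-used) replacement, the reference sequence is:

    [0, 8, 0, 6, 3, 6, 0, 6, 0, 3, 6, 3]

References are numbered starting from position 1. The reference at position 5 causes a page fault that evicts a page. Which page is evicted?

pos 1: 0 -> fault, frames [0]
pos 2: 8 -> fault, frames [0, 8]
pos 3: 0 -> hit
pos 4: 6 -> fault, frames [8, 0, 6]
pos 5: 3 -> fault, evict 8, frames [0, 6, 3]
At position 5, page 8 is evicted.

8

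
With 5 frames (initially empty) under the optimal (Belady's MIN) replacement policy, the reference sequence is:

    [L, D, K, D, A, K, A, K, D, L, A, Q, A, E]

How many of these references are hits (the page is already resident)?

8

L → miss, frames (L)
D → miss, frames (L D)
K → miss, frames (L D K)
D → hit
A → miss, frames (L D K A)
K → hit
A → hit
K → hit
D → hit
L → hit
A → hit
Q → miss, frames (L D K A Q)
A → hit
E → miss, evict Q, frames (L D K A E)
Hits: 8.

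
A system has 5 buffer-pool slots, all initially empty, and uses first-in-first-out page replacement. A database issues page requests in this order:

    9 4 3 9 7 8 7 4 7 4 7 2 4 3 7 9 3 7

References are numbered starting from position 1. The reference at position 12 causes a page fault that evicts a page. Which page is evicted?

pos 1: 9: miss, frames (9)
pos 2: 4: miss, frames (9 4)
pos 3: 3: miss, frames (9 4 3)
pos 4: 9: hit
pos 5: 7: miss, frames (9 4 3 7)
pos 6: 8: miss, frames (9 4 3 7 8)
pos 7: 7: hit
pos 8: 4: hit
pos 9: 7: hit
pos 10: 4: hit
pos 11: 7: hit
pos 12: 2: miss, evict 9, frames (4 3 7 8 2)
At position 12, page 9 is evicted.

9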